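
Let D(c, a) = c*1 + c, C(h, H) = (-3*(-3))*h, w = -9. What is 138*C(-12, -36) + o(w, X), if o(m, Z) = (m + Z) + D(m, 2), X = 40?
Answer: -14891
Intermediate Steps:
C(h, H) = 9*h
D(c, a) = 2*c (D(c, a) = c + c = 2*c)
o(m, Z) = Z + 3*m (o(m, Z) = (m + Z) + 2*m = (Z + m) + 2*m = Z + 3*m)
138*C(-12, -36) + o(w, X) = 138*(9*(-12)) + (40 + 3*(-9)) = 138*(-108) + (40 - 27) = -14904 + 13 = -14891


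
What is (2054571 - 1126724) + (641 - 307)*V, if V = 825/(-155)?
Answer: 28708147/31 ≈ 9.2607e+5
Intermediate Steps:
V = -165/31 (V = 825*(-1/155) = -165/31 ≈ -5.3226)
(2054571 - 1126724) + (641 - 307)*V = (2054571 - 1126724) + (641 - 307)*(-165/31) = 927847 + 334*(-165/31) = 927847 - 55110/31 = 28708147/31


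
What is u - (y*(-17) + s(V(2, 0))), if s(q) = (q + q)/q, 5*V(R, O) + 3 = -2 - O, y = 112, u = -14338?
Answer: -12436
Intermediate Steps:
V(R, O) = -1 - O/5 (V(R, O) = -⅗ + (-2 - O)/5 = -⅗ + (-⅖ - O/5) = -1 - O/5)
s(q) = 2 (s(q) = (2*q)/q = 2)
u - (y*(-17) + s(V(2, 0))) = -14338 - (112*(-17) + 2) = -14338 - (-1904 + 2) = -14338 - 1*(-1902) = -14338 + 1902 = -12436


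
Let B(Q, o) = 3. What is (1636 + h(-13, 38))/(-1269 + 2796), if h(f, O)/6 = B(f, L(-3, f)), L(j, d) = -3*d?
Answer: 1654/1527 ≈ 1.0832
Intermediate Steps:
h(f, O) = 18 (h(f, O) = 6*3 = 18)
(1636 + h(-13, 38))/(-1269 + 2796) = (1636 + 18)/(-1269 + 2796) = 1654/1527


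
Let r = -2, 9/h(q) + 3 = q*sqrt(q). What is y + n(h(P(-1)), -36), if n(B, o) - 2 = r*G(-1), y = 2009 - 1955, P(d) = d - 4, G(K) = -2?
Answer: 60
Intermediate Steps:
P(d) = -4 + d
y = 54
h(q) = 9/(-3 + q**(3/2)) (h(q) = 9/(-3 + q*sqrt(q)) = 9/(-3 + q**(3/2)))
n(B, o) = 6 (n(B, o) = 2 - 2*(-2) = 2 + 4 = 6)
y + n(h(P(-1)), -36) = 54 + 6 = 60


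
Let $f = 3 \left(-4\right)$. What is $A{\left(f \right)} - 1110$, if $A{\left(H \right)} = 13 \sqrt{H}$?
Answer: $-1110 + 26 i \sqrt{3} \approx -1110.0 + 45.033 i$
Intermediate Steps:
$f = -12$
$A{\left(f \right)} - 1110 = 13 \sqrt{-12} - 1110 = 13 \cdot 2 i \sqrt{3} - 1110 = 26 i \sqrt{3} - 1110 = -1110 + 26 i \sqrt{3}$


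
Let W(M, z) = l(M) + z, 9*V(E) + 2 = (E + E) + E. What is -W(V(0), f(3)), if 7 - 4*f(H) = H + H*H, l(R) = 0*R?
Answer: 5/4 ≈ 1.2500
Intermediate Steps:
l(R) = 0
f(H) = 7/4 - H/4 - H**2/4 (f(H) = 7/4 - (H + H*H)/4 = 7/4 - (H + H**2)/4 = 7/4 + (-H/4 - H**2/4) = 7/4 - H/4 - H**2/4)
V(E) = -2/9 + E/3 (V(E) = -2/9 + ((E + E) + E)/9 = -2/9 + (2*E + E)/9 = -2/9 + (3*E)/9 = -2/9 + E/3)
W(M, z) = z (W(M, z) = 0 + z = z)
-W(V(0), f(3)) = -(7/4 - 1/4*3 - 1/4*3**2) = -(7/4 - 3/4 - 1/4*9) = -(7/4 - 3/4 - 9/4) = -1*(-5/4) = 5/4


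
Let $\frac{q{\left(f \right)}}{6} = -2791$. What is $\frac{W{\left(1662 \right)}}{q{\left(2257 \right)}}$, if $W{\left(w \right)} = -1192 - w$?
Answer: $\frac{1427}{8373} \approx 0.17043$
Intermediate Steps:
$q{\left(f \right)} = -16746$ ($q{\left(f \right)} = 6 \left(-2791\right) = -16746$)
$\frac{W{\left(1662 \right)}}{q{\left(2257 \right)}} = \frac{-1192 - 1662}{-16746} = \left(-1192 - 1662\right) \left(- \frac{1}{16746}\right) = \left(-2854\right) \left(- \frac{1}{16746}\right) = \frac{1427}{8373}$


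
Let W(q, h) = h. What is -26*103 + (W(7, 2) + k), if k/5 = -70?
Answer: -3026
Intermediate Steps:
k = -350 (k = 5*(-70) = -350)
-26*103 + (W(7, 2) + k) = -26*103 + (2 - 350) = -2678 - 348 = -3026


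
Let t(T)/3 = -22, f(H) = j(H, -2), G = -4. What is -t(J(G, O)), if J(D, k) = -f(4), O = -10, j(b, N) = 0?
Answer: 66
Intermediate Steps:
f(H) = 0
J(D, k) = 0 (J(D, k) = -1*0 = 0)
t(T) = -66 (t(T) = 3*(-22) = -66)
-t(J(G, O)) = -1*(-66) = 66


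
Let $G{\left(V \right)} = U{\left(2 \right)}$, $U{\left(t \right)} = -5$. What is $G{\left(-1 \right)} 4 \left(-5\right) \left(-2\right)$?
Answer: $-200$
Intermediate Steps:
$G{\left(V \right)} = -5$
$G{\left(-1 \right)} 4 \left(-5\right) \left(-2\right) = - 5 \cdot 4 \left(-5\right) \left(-2\right) = \left(-5\right) \left(-20\right) \left(-2\right) = 100 \left(-2\right) = -200$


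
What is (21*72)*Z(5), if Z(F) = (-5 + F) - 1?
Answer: -1512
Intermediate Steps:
Z(F) = -6 + F
(21*72)*Z(5) = (21*72)*(-6 + 5) = 1512*(-1) = -1512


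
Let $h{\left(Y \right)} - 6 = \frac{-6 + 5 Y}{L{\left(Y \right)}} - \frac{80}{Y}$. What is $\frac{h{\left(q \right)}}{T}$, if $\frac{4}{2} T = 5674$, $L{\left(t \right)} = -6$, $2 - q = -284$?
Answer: $- \frac{99362}{1217073} \approx -0.08164$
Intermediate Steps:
$q = 286$ ($q = 2 - -284 = 2 + 284 = 286$)
$T = 2837$ ($T = \frac{1}{2} \cdot 5674 = 2837$)
$h{\left(Y \right)} = 7 - \frac{80}{Y} - \frac{5 Y}{6}$ ($h{\left(Y \right)} = 6 + \left(\frac{-6 + 5 Y}{-6} - \frac{80}{Y}\right) = 6 + \left(\left(-6 + 5 Y\right) \left(- \frac{1}{6}\right) - \frac{80}{Y}\right) = 6 - \left(-1 + \frac{80}{Y} + \frac{5 Y}{6}\right) = 7 - \frac{80}{Y} - \frac{5 Y}{6}$)
$\frac{h{\left(q \right)}}{T} = \frac{7 - \frac{80}{286} - \frac{715}{3}}{2837} = \left(7 - \frac{40}{143} - \frac{715}{3}\right) \frac{1}{2837} = \left(- \frac{99362}{429}\right) \frac{1}{2837} = - \frac{99362}{1217073}$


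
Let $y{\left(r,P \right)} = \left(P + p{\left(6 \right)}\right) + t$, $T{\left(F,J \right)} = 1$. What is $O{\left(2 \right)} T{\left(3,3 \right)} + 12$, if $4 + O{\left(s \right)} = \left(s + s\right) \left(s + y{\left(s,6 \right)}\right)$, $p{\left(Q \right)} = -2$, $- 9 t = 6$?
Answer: $\frac{88}{3} \approx 29.333$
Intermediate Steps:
$t = - \frac{2}{3}$ ($t = \left(- \frac{1}{9}\right) 6 = - \frac{2}{3} \approx -0.66667$)
$y{\left(r,P \right)} = - \frac{8}{3} + P$ ($y{\left(r,P \right)} = \left(P - 2\right) - \frac{2}{3} = \left(-2 + P\right) - \frac{2}{3} = - \frac{8}{3} + P$)
$O{\left(s \right)} = -4 + 2 s \left(\frac{10}{3} + s\right)$ ($O{\left(s \right)} = -4 + \left(s + s\right) \left(s + \left(- \frac{8}{3} + 6\right)\right) = -4 + 2 s \left(s + \frac{10}{3}\right) = -4 + 2 s \left(\frac{10}{3} + s\right)$)
$O{\left(2 \right)} T{\left(3,3 \right)} + 12 = \left(-4 + 2 \cdot 2^{2} + \frac{20}{3} \cdot 2\right) 1 + 12 = \left(-4 + 2 \cdot 4 + \frac{40}{3}\right) 1 + 12 = \left(-4 + 8 + \frac{40}{3}\right) 1 + 12 = \frac{52}{3} \cdot 1 + 12 = \frac{52}{3} + 12 = \frac{88}{3}$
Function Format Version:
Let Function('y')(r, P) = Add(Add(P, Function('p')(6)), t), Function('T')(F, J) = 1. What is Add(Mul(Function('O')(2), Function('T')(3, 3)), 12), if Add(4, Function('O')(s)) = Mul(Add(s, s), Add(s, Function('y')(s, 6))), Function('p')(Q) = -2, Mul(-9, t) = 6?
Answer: Rational(88, 3) ≈ 29.333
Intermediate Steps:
t = Rational(-2, 3) (t = Mul(Rational(-1, 9), 6) = Rational(-2, 3) ≈ -0.66667)
Function('y')(r, P) = Add(Rational(-8, 3), P) (Function('y')(r, P) = Add(Add(P, -2), Rational(-2, 3)) = Add(Add(-2, P), Rational(-2, 3)) = Add(Rational(-8, 3), P))
Function('O')(s) = Add(-4, Mul(2, s, Add(Rational(10, 3), s))) (Function('O')(s) = Add(-4, Mul(Add(s, s), Add(s, Add(Rational(-8, 3), 6)))) = Add(-4, Mul(Mul(2, s), Add(s, Rational(10, 3)))) = Add(-4, Mul(Mul(2, s), Add(Rational(10, 3), s))) = Add(-4, Mul(2, s, Add(Rational(10, 3), s))))
Add(Mul(Function('O')(2), Function('T')(3, 3)), 12) = Add(Mul(Add(-4, Mul(2, Pow(2, 2)), Mul(Rational(20, 3), 2)), 1), 12) = Add(Mul(Add(-4, Mul(2, 4), Rational(40, 3)), 1), 12) = Add(Mul(Add(-4, 8, Rational(40, 3)), 1), 12) = Add(Mul(Rational(52, 3), 1), 12) = Add(Rational(52, 3), 12) = Rational(88, 3)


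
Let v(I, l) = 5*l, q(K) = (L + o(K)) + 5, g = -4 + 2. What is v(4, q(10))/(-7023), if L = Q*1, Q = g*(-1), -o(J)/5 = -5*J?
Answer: -1285/7023 ≈ -0.18297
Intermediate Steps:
g = -2
o(J) = 25*J (o(J) = -(-25)*J = 25*J)
Q = 2 (Q = -2*(-1) = 2)
L = 2 (L = 2*1 = 2)
q(K) = 7 + 25*K (q(K) = (2 + 25*K) + 5 = 7 + 25*K)
v(4, q(10))/(-7023) = (5*(7 + 25*10))/(-7023) = (5*(7 + 250))*(-1/7023) = (5*257)*(-1/7023) = 1285*(-1/7023) = -1285/7023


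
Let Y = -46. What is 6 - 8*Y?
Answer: 374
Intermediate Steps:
6 - 8*Y = 6 - 8*(-46) = 6 + 368 = 374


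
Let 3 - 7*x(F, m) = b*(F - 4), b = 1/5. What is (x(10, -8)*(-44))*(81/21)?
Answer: -10692/245 ≈ -43.641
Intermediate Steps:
b = ⅕ ≈ 0.20000
x(F, m) = 19/35 - F/35 (x(F, m) = 3/7 - (F - 4)/35 = 3/7 - (-4 + F)/35 = 3/7 - (-⅘ + F/5)/7 = 3/7 + (4/35 - F/35) = 19/35 - F/35)
(x(10, -8)*(-44))*(81/21) = ((19/35 - 1/35*10)*(-44))*(81/21) = ((19/35 - 2/7)*(-44))*(81*(1/21)) = ((9/35)*(-44))*(27/7) = -396/35*27/7 = -10692/245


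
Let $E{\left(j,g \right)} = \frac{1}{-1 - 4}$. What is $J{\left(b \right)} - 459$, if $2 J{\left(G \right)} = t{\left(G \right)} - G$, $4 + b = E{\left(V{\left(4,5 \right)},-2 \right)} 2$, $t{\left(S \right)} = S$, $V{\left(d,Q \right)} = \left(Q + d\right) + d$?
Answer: $-459$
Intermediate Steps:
$V{\left(d,Q \right)} = Q + 2 d$
$E{\left(j,g \right)} = - \frac{1}{5}$ ($E{\left(j,g \right)} = \frac{1}{-5} = - \frac{1}{5}$)
$b = - \frac{22}{5}$ ($b = -4 - \frac{2}{5} = - \frac{22}{5} \approx -4.4$)
$J{\left(G \right)} = 0$ ($J{\left(G \right)} = \frac{G - G}{2} = \frac{1}{2} \cdot 0 = 0$)
$J{\left(b \right)} - 459 = 0 - 459 = -459$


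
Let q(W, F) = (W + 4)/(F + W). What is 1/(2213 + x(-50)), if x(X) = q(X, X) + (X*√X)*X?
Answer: 5533650/793498512929 - 31250000*I*√2/793498512929 ≈ 6.9737e-6 - 5.5695e-5*I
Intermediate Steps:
q(W, F) = (4 + W)/(F + W)
x(X) = X^(5/2) + (4 + X)/(2*X) (x(X) = (4 + X)/(X + X) + (X*√X)*X = (4 + X)/((2*X)) + X^(3/2)*X = (1/(2*X))*(4 + X) + X^(5/2) = (4 + X)/(2*X) + X^(5/2) = X^(5/2) + (4 + X)/(2*X))
1/(2213 + x(-50)) = 1/(2213 + (2 + (-50)^(7/2) + (½)*(-50))/(-50)) = 1/(2213 - (2 - 625000*I*√2 - 25)/50) = 1/(2213 - (-23 - 625000*I*√2)/50) = 1/(2213 + (23/50 + 12500*I*√2)) = 1/(110673/50 + 12500*I*√2)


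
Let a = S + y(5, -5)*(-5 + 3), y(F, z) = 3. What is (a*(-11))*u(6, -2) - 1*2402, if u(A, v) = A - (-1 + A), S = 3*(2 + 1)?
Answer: -2435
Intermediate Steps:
S = 9 (S = 3*3 = 9)
u(A, v) = 1 (u(A, v) = A + (1 - A) = 1)
a = 3 (a = 9 + 3*(-5 + 3) = 9 + 3*(-2) = 9 - 6 = 3)
(a*(-11))*u(6, -2) - 1*2402 = (3*(-11))*1 - 1*2402 = -33*1 - 2402 = -33 - 2402 = -2435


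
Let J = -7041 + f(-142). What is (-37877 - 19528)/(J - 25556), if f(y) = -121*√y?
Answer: 1871230785/1064643431 - 6946005*I*√142/1064643431 ≈ 1.7576 - 0.077745*I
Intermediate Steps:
J = -7041 - 121*I*√142 ≈ -7041.0 - 1441.9*I
(-37877 - 19528)/(J - 25556) = (-37877 - 19528)/((-7041 - 121*I*√142) - 25556) = -57405/(-32597 - 121*I*√142)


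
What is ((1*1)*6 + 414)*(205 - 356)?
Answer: -63420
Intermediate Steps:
((1*1)*6 + 414)*(205 - 356) = (1*6 + 414)*(-151) = (6 + 414)*(-151) = 420*(-151) = -63420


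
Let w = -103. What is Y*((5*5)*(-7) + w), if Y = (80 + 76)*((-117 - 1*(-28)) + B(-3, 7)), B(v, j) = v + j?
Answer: 3686280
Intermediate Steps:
B(v, j) = j + v
Y = -13260 (Y = (80 + 76)*((-117 - 1*(-28)) + (7 - 3)) = 156*((-117 + 28) + 4) = 156*(-89 + 4) = 156*(-85) = -13260)
Y*((5*5)*(-7) + w) = -13260*((5*5)*(-7) - 103) = -13260*(25*(-7) - 103) = -13260*(-175 - 103) = -13260*(-278) = 3686280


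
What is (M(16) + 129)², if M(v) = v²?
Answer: 148225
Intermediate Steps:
(M(16) + 129)² = (16² + 129)² = (256 + 129)² = 385² = 148225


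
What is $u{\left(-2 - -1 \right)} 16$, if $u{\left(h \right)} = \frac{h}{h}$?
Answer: $16$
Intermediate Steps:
$u{\left(h \right)} = 1$
$u{\left(-2 - -1 \right)} 16 = 1 \cdot 16 = 16$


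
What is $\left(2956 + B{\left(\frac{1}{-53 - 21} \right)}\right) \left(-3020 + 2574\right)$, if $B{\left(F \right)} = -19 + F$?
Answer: $- \frac{48466151}{37} \approx -1.3099 \cdot 10^{6}$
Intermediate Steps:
$\left(2956 + B{\left(\frac{1}{-53 - 21} \right)}\right) \left(-3020 + 2574\right) = \left(2956 - \left(19 - \frac{1}{-53 - 21}\right)\right) \left(-3020 + 2574\right) = \left(2956 - \left(19 - \frac{1}{-74}\right)\right) \left(-446\right) = \left(2956 - \frac{1407}{74}\right) \left(-446\right) = \frac{217337}{74} \left(-446\right) = - \frac{48466151}{37}$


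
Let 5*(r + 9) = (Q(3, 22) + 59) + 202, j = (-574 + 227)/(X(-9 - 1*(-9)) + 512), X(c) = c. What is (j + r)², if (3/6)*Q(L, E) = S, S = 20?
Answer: 16728059569/6553600 ≈ 2552.5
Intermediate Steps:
Q(L, E) = 40 (Q(L, E) = 2*20 = 40)
j = -347/512 (j = (-574 + 227)/((-9 - 1*(-9)) + 512) = -347/((-9 + 9) + 512) = -347/(0 + 512) = -347/512 ≈ -0.67773)
r = 256/5 (r = -9 + ((40 + 59) + 202)/5 = -9 + (99 + 202)/5 = -9 + (⅕)*301 = -9 + 301/5 = 256/5 ≈ 51.200)
(j + r)² = (-347/512 + 256/5)² = (129337/2560)² = 16728059569/6553600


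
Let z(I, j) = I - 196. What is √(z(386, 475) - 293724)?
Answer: I*√293534 ≈ 541.79*I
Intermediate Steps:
z(I, j) = -196 + I
√(z(386, 475) - 293724) = √((-196 + 386) - 293724) = √(190 - 293724) = √(-293534) = I*√293534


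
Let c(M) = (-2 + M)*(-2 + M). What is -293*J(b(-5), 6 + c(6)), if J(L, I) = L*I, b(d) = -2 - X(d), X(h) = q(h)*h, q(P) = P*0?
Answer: 12892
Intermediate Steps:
q(P) = 0
X(h) = 0 (X(h) = 0*h = 0)
b(d) = -2 (b(d) = -2 - 1*0 = -2 + 0 = -2)
c(M) = (-2 + M)**2
J(L, I) = I*L
-293*J(b(-5), 6 + c(6)) = -293*(6 + (-2 + 6)**2)*(-2) = -293*(6 + 4**2)*(-2) = -293*(6 + 16)*(-2) = -6446*(-2) = -293*(-44) = 12892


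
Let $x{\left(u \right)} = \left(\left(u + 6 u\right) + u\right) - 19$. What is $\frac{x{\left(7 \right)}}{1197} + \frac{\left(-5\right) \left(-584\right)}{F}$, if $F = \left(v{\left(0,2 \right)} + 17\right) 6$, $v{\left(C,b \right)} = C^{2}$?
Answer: $\frac{583169}{20349} \approx 28.658$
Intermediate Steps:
$x{\left(u \right)} = -19 + 8 u$ ($x{\left(u \right)} = \left(7 u + u\right) - 19 = 8 u - 19 = -19 + 8 u$)
$F = 102$ ($F = \left(0^{2} + 17\right) 6 = \left(0 + 17\right) 6 = 17 \cdot 6 = 102$)
$\frac{x{\left(7 \right)}}{1197} + \frac{\left(-5\right) \left(-584\right)}{F} = \frac{-19 + 8 \cdot 7}{1197} + \frac{\left(-5\right) \left(-584\right)}{102} = \left(-19 + 56\right) \frac{1}{1197} + 2920 \cdot \frac{1}{102} = 37 \cdot \frac{1}{1197} + \frac{1460}{51} = \frac{37}{1197} + \frac{1460}{51} = \frac{583169}{20349}$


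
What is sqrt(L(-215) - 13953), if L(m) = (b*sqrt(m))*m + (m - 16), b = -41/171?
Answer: sqrt(-46083816 + 167485*I*sqrt(215))/57 ≈ 3.1722 + 119.14*I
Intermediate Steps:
b = -41/171 (b = -41*1/171 = -41/171 ≈ -0.23977)
L(m) = -16 + m - 41*m**(3/2)/171 (L(m) = (-41*sqrt(m)/171)*m + (m - 16) = -41*m**(3/2)/171 + (-16 + m) = -16 + m - 41*m**(3/2)/171)
sqrt(L(-215) - 13953) = sqrt((-16 - 215 - (-8815)*I*sqrt(215)/171) - 13953) = sqrt((-16 - 215 + 8815*I*sqrt(215)/171) - 13953) = sqrt((-231 + 8815*I*sqrt(215)/171) - 13953) = sqrt(-14184 + 8815*I*sqrt(215)/171)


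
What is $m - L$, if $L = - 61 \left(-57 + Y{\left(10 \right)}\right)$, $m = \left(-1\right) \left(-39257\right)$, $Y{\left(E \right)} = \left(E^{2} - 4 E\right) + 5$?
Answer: $39745$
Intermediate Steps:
$Y{\left(E \right)} = 5 + E^{2} - 4 E$
$m = 39257$
$L = -488$ ($L = - 61 \left(-57 + \left(5 + 10^{2} - 40\right)\right) = - 61 \left(-57 + \left(5 + 100 - 40\right)\right) = - 61 \left(-57 + 65\right) = \left(-61\right) 8 = -488$)
$m - L = 39257 - -488 = 39257 + 488 = 39745$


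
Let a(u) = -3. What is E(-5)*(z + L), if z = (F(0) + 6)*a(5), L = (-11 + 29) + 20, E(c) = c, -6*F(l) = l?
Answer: -100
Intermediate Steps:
F(l) = -l/6
L = 38 (L = 18 + 20 = 38)
z = -18 (z = (-1/6*0 + 6)*(-3) = (0 + 6)*(-3) = 6*(-3) = -18)
E(-5)*(z + L) = -5*(-18 + 38) = -5*20 = -100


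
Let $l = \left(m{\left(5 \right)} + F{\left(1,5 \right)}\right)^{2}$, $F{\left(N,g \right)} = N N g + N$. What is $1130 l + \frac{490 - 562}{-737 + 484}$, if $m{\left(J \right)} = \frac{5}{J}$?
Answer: $\frac{14008682}{253} \approx 55370.0$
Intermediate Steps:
$F{\left(N,g \right)} = N + g N^{2}$ ($F{\left(N,g \right)} = N^{2} g + N = g N^{2} + N = N + g N^{2}$)
$l = 49$ ($l = \left(\frac{5}{5} + 1 \left(1 + 1 \cdot 5\right)\right)^{2} = \left(5 \cdot \frac{1}{5} + 1 \left(1 + 5\right)\right)^{2} = \left(1 + 1 \cdot 6\right)^{2} = \left(1 + 6\right)^{2} = 7^{2} = 49$)
$1130 l + \frac{490 - 562}{-737 + 484} = 1130 \cdot 49 + \frac{490 - 562}{-737 + 484} = 55370 - \frac{72}{-253} = 55370 - - \frac{72}{253} = 55370 + \frac{72}{253} = \frac{14008682}{253}$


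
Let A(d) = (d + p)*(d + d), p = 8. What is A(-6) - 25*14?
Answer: -374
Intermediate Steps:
A(d) = 2*d*(8 + d) (A(d) = (d + 8)*(d + d) = (8 + d)*(2*d) = 2*d*(8 + d))
A(-6) - 25*14 = 2*(-6)*(8 - 6) - 25*14 = 2*(-6)*2 - 350 = -24 - 350 = -374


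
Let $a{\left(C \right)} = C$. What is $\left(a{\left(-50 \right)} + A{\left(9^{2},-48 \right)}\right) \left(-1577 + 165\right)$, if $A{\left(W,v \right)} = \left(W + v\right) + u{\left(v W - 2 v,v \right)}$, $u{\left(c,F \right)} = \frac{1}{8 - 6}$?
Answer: $23298$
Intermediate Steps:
$u{\left(c,F \right)} = \frac{1}{2}$
$A{\left(W,v \right)} = \frac{1}{2} + W + v$ ($A{\left(W,v \right)} = \left(W + v\right) + \frac{1}{2} = \frac{1}{2} + W + v$)
$\left(a{\left(-50 \right)} + A{\left(9^{2},-48 \right)}\right) \left(-1577 + 165\right) = \left(-50 + \left(\frac{1}{2} + 9^{2} - 48\right)\right) \left(-1577 + 165\right) = \left(-50 + \left(\frac{1}{2} + 81 - 48\right)\right) \left(-1412\right) = \left(-50 + \frac{67}{2}\right) \left(-1412\right) = \left(- \frac{33}{2}\right) \left(-1412\right) = 23298$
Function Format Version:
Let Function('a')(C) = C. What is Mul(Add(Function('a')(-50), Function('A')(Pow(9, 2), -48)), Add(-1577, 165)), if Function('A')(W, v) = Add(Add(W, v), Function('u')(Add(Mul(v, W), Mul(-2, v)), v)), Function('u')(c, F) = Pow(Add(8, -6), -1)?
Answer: 23298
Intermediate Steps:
Function('u')(c, F) = Rational(1, 2) (Function('u')(c, F) = Pow(2, -1) = Rational(1, 2))
Function('A')(W, v) = Add(Rational(1, 2), W, v) (Function('A')(W, v) = Add(Add(W, v), Rational(1, 2)) = Add(Rational(1, 2), W, v))
Mul(Add(Function('a')(-50), Function('A')(Pow(9, 2), -48)), Add(-1577, 165)) = Mul(Add(-50, Add(Rational(1, 2), Pow(9, 2), -48)), Add(-1577, 165)) = Mul(Add(-50, Add(Rational(1, 2), 81, -48)), -1412) = Mul(Add(-50, Rational(67, 2)), -1412) = Mul(Rational(-33, 2), -1412) = 23298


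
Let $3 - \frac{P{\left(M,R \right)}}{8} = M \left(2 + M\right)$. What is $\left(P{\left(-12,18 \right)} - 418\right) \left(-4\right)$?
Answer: $5416$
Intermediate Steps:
$P{\left(M,R \right)} = 24 - 8 M \left(2 + M\right)$
$\left(P{\left(-12,18 \right)} - 418\right) \left(-4\right) = \left(\left(24 - -192 - 8 \left(-12\right)^{2}\right) - 418\right) \left(-4\right) = \left(\left(24 + 192 - 1152\right) - 418\right) \left(-4\right) = \left(-936 - 418\right) \left(-4\right) = \left(-1354\right) \left(-4\right) = 5416$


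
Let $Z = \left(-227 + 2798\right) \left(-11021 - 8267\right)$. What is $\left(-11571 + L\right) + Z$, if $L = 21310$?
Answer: $-49579709$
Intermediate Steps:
$Z = -49589448$ ($Z = 2571 \left(-11021 - 8267\right) = 2571 \left(-19288\right) = -49589448$)
$\left(-11571 + L\right) + Z = \left(-11571 + 21310\right) - 49589448 = 9739 - 49589448 = -49579709$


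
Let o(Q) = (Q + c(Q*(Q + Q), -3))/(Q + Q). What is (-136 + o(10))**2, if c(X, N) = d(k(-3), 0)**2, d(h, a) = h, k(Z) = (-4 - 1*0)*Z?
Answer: 1646089/100 ≈ 16461.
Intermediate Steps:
k(Z) = -4*Z (k(Z) = (-4 + 0)*Z = -4*Z)
c(X, N) = 144 (c(X, N) = (-4*(-3))**2 = 12**2 = 144)
o(Q) = (144 + Q)/(2*Q) (o(Q) = (Q + 144)/(Q + Q) = (144 + Q)/((2*Q)) = (144 + Q)*(1/(2*Q)) = (144 + Q)/(2*Q))
(-136 + o(10))**2 = (-136 + (1/2)*(144 + 10)/10)**2 = (-136 + (1/2)*(1/10)*154)**2 = (-136 + 77/10)**2 = (-1283/10)**2 = 1646089/100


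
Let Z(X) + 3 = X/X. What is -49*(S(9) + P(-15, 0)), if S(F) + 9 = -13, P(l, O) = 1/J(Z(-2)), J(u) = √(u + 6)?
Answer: 2107/2 ≈ 1053.5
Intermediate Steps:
Z(X) = -2 (Z(X) = -3 + X/X = -3 + 1 = -2)
J(u) = √(6 + u)
P(l, O) = ½ (P(l, O) = 1/(√(6 - 2)) = 1/(√4) = 1/2 = ½)
S(F) = -22 (S(F) = -9 - 13 = -22)
-49*(S(9) + P(-15, 0)) = -49*(-22 + ½) = -49*(-43/2) = 2107/2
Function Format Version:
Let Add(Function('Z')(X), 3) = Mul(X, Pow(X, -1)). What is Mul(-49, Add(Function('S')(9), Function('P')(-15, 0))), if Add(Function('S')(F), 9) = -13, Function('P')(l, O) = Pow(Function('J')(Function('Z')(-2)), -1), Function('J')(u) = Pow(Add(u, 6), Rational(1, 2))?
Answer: Rational(2107, 2) ≈ 1053.5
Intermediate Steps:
Function('Z')(X) = -2 (Function('Z')(X) = Add(-3, Mul(X, Pow(X, -1))) = Add(-3, 1) = -2)
Function('J')(u) = Pow(Add(6, u), Rational(1, 2))
Function('P')(l, O) = Rational(1, 2) (Function('P')(l, O) = Pow(Pow(Add(6, -2), Rational(1, 2)), -1) = Pow(Pow(4, Rational(1, 2)), -1) = Pow(2, -1) = Rational(1, 2))
Function('S')(F) = -22 (Function('S')(F) = Add(-9, -13) = -22)
Mul(-49, Add(Function('S')(9), Function('P')(-15, 0))) = Mul(-49, Add(-22, Rational(1, 2))) = Mul(-49, Rational(-43, 2)) = Rational(2107, 2)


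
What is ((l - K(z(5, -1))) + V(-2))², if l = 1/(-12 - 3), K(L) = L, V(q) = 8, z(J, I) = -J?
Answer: 37636/225 ≈ 167.27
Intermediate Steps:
l = -1/15 (l = 1/(-15) = -1/15 ≈ -0.066667)
((l - K(z(5, -1))) + V(-2))² = ((-1/15 - (-1)*5) + 8)² = ((-1/15 - 1*(-5)) + 8)² = ((-1/15 + 5) + 8)² = (74/15 + 8)² = (194/15)² = 37636/225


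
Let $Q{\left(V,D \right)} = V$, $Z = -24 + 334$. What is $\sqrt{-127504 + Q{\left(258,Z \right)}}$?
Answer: $i \sqrt{127246} \approx 356.72 i$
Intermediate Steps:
$Z = 310$
$\sqrt{-127504 + Q{\left(258,Z \right)}} = \sqrt{-127504 + 258} = \sqrt{-127246} = i \sqrt{127246}$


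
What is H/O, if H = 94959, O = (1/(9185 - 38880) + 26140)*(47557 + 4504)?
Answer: 939935835/13470389804413 ≈ 6.9778e-5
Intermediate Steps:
O = 40411169413239/29695 (O = (1/(-29695) + 26140)*52061 = (-1/29695 + 26140)*52061 = (776227299/29695)*52061 = 40411169413239/29695 ≈ 1.3609e+9)
H/O = 94959/(40411169413239/29695) = 94959*(29695/40411169413239) = 939935835/13470389804413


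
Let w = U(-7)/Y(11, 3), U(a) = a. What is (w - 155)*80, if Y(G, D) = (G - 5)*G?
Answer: -409480/33 ≈ -12408.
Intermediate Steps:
Y(G, D) = G*(-5 + G) (Y(G, D) = (-5 + G)*G = G*(-5 + G))
w = -7/66 (w = -7*1/(11*(-5 + 11)) = -7/(11*6) = -7/66 ≈ -0.10606)
(w - 155)*80 = (-7/66 - 155)*80 = -10237/66*80 = -409480/33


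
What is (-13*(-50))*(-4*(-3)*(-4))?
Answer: -31200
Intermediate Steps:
(-13*(-50))*(-4*(-3)*(-4)) = 650*(12*(-4)) = 650*(-48) = -31200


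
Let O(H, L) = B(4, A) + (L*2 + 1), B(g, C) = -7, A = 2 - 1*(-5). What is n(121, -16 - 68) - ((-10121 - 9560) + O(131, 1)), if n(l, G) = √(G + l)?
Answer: 19685 + √37 ≈ 19691.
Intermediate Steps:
A = 7 (A = 2 + 5 = 7)
O(H, L) = -6 + 2*L (O(H, L) = -7 + (L*2 + 1) = -7 + (2*L + 1) = -7 + (1 + 2*L) = -6 + 2*L)
n(121, -16 - 68) - ((-10121 - 9560) + O(131, 1)) = √((-16 - 68) + 121) - ((-10121 - 9560) + (-6 + 2*1)) = √(-84 + 121) - (-19681 + (-6 + 2)) = √37 - (-19681 - 4) = √37 - 1*(-19685) = √37 + 19685 = 19685 + √37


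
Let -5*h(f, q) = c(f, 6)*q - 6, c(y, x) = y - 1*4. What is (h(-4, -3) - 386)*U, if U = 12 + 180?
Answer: -374016/5 ≈ -74803.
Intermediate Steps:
c(y, x) = -4 + y (c(y, x) = y - 4 = -4 + y)
h(f, q) = 6/5 - q*(-4 + f)/5 (h(f, q) = -((-4 + f)*q - 6)/5 = -(q*(-4 + f) - 6)/5 = -(-6 + q*(-4 + f))/5 = 6/5 - q*(-4 + f)/5)
U = 192
(h(-4, -3) - 386)*U = ((6/5 - ⅕*(-3)*(-4 - 4)) - 386)*192 = ((6/5 - ⅕*(-3)*(-8)) - 386)*192 = ((6/5 - 24/5) - 386)*192 = (-18/5 - 386)*192 = -1948/5*192 = -374016/5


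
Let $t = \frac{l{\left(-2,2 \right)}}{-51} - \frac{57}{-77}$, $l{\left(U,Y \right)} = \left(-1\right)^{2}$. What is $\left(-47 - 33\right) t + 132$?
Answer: $\frac{291964}{3927} \approx 74.348$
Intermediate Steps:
$l{\left(U,Y \right)} = 1$
$t = \frac{2830}{3927}$ ($t = 1 \frac{1}{-51} - \frac{57}{-77} = 1 \left(- \frac{1}{51}\right) - - \frac{57}{77} = - \frac{1}{51} + \frac{57}{77} = \frac{2830}{3927} \approx 0.72065$)
$\left(-47 - 33\right) t + 132 = \left(-47 - 33\right) \frac{2830}{3927} + 132 = \left(-80\right) \frac{2830}{3927} + 132 = - \frac{226400}{3927} + 132 = \frac{291964}{3927}$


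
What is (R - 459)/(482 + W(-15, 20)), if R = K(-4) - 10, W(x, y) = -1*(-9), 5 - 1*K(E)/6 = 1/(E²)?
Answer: -3515/3928 ≈ -0.89486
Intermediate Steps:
K(E) = 30 - 6/E²
W(x, y) = 9
R = 157/8 (R = (30 - 6/(-4)²) - 10 = (30 - 6*1/16) - 10 = (30 - 3/8) - 10 = 237/8 - 10 = 157/8 ≈ 19.625)
(R - 459)/(482 + W(-15, 20)) = (157/8 - 459)/(482 + 9) = -3515/8/491 = -3515/8*1/491 = -3515/3928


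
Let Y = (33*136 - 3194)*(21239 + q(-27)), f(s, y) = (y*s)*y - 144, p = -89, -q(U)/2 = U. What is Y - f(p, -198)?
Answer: 31042442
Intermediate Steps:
q(U) = -2*U
f(s, y) = -144 + s*y² (f(s, y) = (s*y)*y - 144 = s*y² - 144 = -144 + s*y²)
Y = 27553142 (Y = (33*136 - 3194)*(21239 - 2*(-27)) = (4488 - 3194)*(21239 + 54) = 1294*21293 = 27553142)
Y - f(p, -198) = 27553142 - (-144 - 89*(-198)²) = 27553142 - (-144 - 89*39204) = 27553142 - (-144 - 3489156) = 27553142 - 1*(-3489300) = 27553142 + 3489300 = 31042442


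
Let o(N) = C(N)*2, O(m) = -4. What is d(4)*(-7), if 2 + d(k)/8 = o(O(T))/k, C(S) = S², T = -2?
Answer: -336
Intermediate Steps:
o(N) = 2*N² (o(N) = N²*2 = 2*N²)
d(k) = -16 + 256/k (d(k) = -16 + 8*((2*(-4)²)/k) = -16 + 8*((2*16)/k) = -16 + 8*(32/k) = -16 + 256/k)
d(4)*(-7) = (-16 + 256/4)*(-7) = (-16 + 256*(¼))*(-7) = (-16 + 64)*(-7) = 48*(-7) = -336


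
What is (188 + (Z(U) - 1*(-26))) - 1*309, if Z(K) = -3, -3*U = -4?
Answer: -98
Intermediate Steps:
U = 4/3 (U = -⅓*(-4) = 4/3 ≈ 1.3333)
(188 + (Z(U) - 1*(-26))) - 1*309 = (188 + (-3 - 1*(-26))) - 1*309 = (188 + (-3 + 26)) - 309 = (188 + 23) - 309 = 211 - 309 = -98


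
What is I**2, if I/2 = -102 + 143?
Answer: 6724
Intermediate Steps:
I = 82 (I = 2*(-102 + 143) = 2*41 = 82)
I**2 = 82**2 = 6724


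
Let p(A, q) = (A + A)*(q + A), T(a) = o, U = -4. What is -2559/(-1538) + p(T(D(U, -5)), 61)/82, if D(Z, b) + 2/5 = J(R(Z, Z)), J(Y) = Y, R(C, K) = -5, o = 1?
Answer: 200275/63058 ≈ 3.1760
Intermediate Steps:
D(Z, b) = -27/5 (D(Z, b) = -2/5 - 5 = -27/5)
T(a) = 1
p(A, q) = 2*A*(A + q) (p(A, q) = (2*A)*(A + q) = 2*A*(A + q))
-2559/(-1538) + p(T(D(U, -5)), 61)/82 = -2559/(-1538) + (2*1*(1 + 61))/82 = -2559*(-1/1538) + (2*1*62)*(1/82) = 2559/1538 + 124*(1/82) = 2559/1538 + 62/41 = 200275/63058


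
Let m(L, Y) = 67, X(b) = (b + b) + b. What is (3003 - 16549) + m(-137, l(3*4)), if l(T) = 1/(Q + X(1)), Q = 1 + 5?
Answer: -13479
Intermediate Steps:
X(b) = 3*b (X(b) = 2*b + b = 3*b)
Q = 6
l(T) = ⅑ (l(T) = 1/(6 + 3*1) = 1/(6 + 3) = 1/9 = ⅑)
(3003 - 16549) + m(-137, l(3*4)) = (3003 - 16549) + 67 = -13546 + 67 = -13479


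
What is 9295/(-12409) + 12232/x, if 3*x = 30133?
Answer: 175274429/373920397 ≈ 0.46875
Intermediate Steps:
x = 30133/3 (x = (1/3)*30133 = 30133/3 ≈ 10044.)
9295/(-12409) + 12232/x = 9295/(-12409) + 12232/(30133/3) = 9295*(-1/12409) + 12232*(3/30133) = -9295/12409 + 36696/30133 = 175274429/373920397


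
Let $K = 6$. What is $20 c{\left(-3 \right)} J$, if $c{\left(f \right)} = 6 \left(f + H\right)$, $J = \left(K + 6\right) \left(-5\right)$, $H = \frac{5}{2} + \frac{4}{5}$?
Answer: $-2160$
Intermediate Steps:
$H = \frac{33}{10}$ ($H = 5 \cdot \frac{1}{2} + 4 \cdot \frac{1}{5} = \frac{5}{2} + \frac{4}{5} = \frac{33}{10} \approx 3.3$)
$J = -60$ ($J = \left(6 + 6\right) \left(-5\right) = 12 \left(-5\right) = -60$)
$c{\left(f \right)} = \frac{99}{5} + 6 f$ ($c{\left(f \right)} = 6 \left(f + \frac{33}{10}\right) = 6 \left(\frac{33}{10} + f\right) = \frac{99}{5} + 6 f$)
$20 c{\left(-3 \right)} J = 20 \left(\frac{99}{5} + 6 \left(-3\right)\right) \left(-60\right) = 20 \left(\frac{99}{5} - 18\right) \left(-60\right) = 20 \cdot \frac{9}{5} \left(-60\right) = 36 \left(-60\right) = -2160$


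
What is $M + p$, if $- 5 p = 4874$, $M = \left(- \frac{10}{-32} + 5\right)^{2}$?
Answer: $- \frac{1211619}{1280} \approx -946.58$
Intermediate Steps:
$M = \frac{7225}{256}$ ($M = \left(\left(-10\right) \left(- \frac{1}{32}\right) + 5\right)^{2} = \left(\frac{5}{16} + 5\right)^{2} = \left(\frac{85}{16}\right)^{2} = \frac{7225}{256} \approx 28.223$)
$p = - \frac{4874}{5}$ ($p = \left(- \frac{1}{5}\right) 4874 = - \frac{4874}{5} \approx -974.8$)
$M + p = \frac{7225}{256} - \frac{4874}{5} = - \frac{1211619}{1280}$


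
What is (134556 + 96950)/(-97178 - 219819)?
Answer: -231506/316997 ≈ -0.73031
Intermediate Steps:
(134556 + 96950)/(-97178 - 219819) = 231506/(-316997) = 231506*(-1/316997) = -231506/316997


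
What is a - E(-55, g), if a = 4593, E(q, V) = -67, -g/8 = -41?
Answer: 4660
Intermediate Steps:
g = 328 (g = -8*(-41) = 328)
a - E(-55, g) = 4593 - 1*(-67) = 4593 + 67 = 4660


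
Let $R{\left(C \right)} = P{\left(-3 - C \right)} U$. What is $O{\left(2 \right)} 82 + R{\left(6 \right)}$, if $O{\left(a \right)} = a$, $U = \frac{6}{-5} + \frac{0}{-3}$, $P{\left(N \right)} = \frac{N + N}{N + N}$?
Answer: $\frac{814}{5} \approx 162.8$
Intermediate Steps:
$P{\left(N \right)} = 1$ ($P{\left(N \right)} = \frac{2 N}{2 N} = 2 N \frac{1}{2 N} = 1$)
$U = - \frac{6}{5}$ ($U = 6 \left(- \frac{1}{5}\right) + 0 \left(- \frac{1}{3}\right) = - \frac{6}{5} + 0 = - \frac{6}{5} \approx -1.2$)
$R{\left(C \right)} = - \frac{6}{5}$ ($R{\left(C \right)} = 1 \left(- \frac{6}{5}\right) = - \frac{6}{5}$)
$O{\left(2 \right)} 82 + R{\left(6 \right)} = 2 \cdot 82 - \frac{6}{5} = 164 - \frac{6}{5} = \frac{814}{5}$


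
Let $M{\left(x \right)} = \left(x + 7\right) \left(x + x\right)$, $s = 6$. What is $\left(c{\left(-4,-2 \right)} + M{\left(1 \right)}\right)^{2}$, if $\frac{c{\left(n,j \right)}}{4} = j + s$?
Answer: $1024$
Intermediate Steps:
$M{\left(x \right)} = 2 x \left(7 + x\right)$ ($M{\left(x \right)} = \left(7 + x\right) 2 x = 2 x \left(7 + x\right)$)
$c{\left(n,j \right)} = 24 + 4 j$ ($c{\left(n,j \right)} = 4 \left(j + 6\right) = 4 \left(6 + j\right) = 24 + 4 j$)
$\left(c{\left(-4,-2 \right)} + M{\left(1 \right)}\right)^{2} = \left(\left(24 + 4 \left(-2\right)\right) + 2 \cdot 1 \left(7 + 1\right)\right)^{2} = \left(\left(24 - 8\right) + 2 \cdot 1 \cdot 8\right)^{2} = \left(16 + 16\right)^{2} = 32^{2} = 1024$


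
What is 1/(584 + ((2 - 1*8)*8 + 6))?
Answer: 1/542 ≈ 0.0018450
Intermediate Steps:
1/(584 + ((2 - 1*8)*8 + 6)) = 1/(584 + ((2 - 8)*8 + 6)) = 1/(584 + (-6*8 + 6)) = 1/(584 + (-48 + 6)) = 1/(584 - 42) = 1/542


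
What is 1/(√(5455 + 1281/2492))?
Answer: 2*√172852507/1942163 ≈ 0.013539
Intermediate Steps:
1/(√(5455 + 1281/2492)) = 1/(√(5455 + 1281*(1/2492))) = 1/(√(5455 + 183/356)) = 1/(√(1942163/356)) = 1/(√172852507/178) = 2*√172852507/1942163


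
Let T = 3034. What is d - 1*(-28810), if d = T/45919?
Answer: 1322929424/45919 ≈ 28810.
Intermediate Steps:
d = 3034/45919 ≈ 0.066073
d - 1*(-28810) = 3034/45919 - 1*(-28810) = 3034/45919 + 28810 = 1322929424/45919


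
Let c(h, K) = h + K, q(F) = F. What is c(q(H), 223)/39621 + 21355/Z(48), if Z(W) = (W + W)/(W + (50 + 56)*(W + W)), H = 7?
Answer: 180220675375/79242 ≈ 2.2743e+6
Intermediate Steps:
c(h, K) = K + h
Z(W) = 2/213 (Z(W) = (2*W)/(W + 106*(2*W)) = (2*W)/(W + 212*W) = (2*W)/((213*W)) = (2*W)*(1/(213*W)) = 2/213)
c(q(H), 223)/39621 + 21355/Z(48) = (223 + 7)/39621 + 21355/(2/213) = 230*(1/39621) + 21355*(213/2) = 230/39621 + 4548615/2 = 180220675375/79242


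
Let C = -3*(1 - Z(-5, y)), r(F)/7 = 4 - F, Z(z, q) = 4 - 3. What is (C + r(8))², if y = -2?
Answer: 784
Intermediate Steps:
Z(z, q) = 1
r(F) = 28 - 7*F (r(F) = 7*(4 - F) = 28 - 7*F)
C = 0 (C = -3*(1 - 1*1) = -3*(1 - 1) = -3*0 = 0)
(C + r(8))² = (0 + (28 - 7*8))² = (0 + (28 - 56))² = (0 - 28)² = (-28)² = 784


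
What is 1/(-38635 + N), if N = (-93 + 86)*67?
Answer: -1/39104 ≈ -2.5573e-5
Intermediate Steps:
N = -469 (N = -7*67 = -469)
1/(-38635 + N) = 1/(-38635 - 469) = 1/(-39104) = -1/39104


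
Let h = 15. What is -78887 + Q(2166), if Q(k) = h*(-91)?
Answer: -80252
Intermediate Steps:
Q(k) = -1365 (Q(k) = 15*(-91) = -1365)
-78887 + Q(2166) = -78887 - 1365 = -80252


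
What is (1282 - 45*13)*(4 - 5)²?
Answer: 697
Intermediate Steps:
(1282 - 45*13)*(4 - 5)² = (1282 - 585)*(-1)² = 697*1 = 697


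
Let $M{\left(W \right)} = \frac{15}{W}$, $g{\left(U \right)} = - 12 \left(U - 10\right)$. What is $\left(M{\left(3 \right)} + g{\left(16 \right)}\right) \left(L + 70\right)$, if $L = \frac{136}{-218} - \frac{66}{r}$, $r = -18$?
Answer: $- \frac{1600295}{327} \approx -4893.9$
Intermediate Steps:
$g{\left(U \right)} = 120 - 12 U$ ($g{\left(U \right)} = - 12 \left(-10 + U\right) = 120 - 12 U$)
$L = \frac{995}{327}$ ($L = \frac{136}{-218} - \frac{66}{-18} = 136 \left(- \frac{1}{218}\right) - - \frac{11}{3} = - \frac{68}{109} + \frac{11}{3} = \frac{995}{327} \approx 3.0428$)
$\left(M{\left(3 \right)} + g{\left(16 \right)}\right) \left(L + 70\right) = \left(\frac{15}{3} + \left(120 - 192\right)\right) \left(\frac{995}{327} + 70\right) = \left(15 \cdot \frac{1}{3} + \left(120 - 192\right)\right) \frac{23885}{327} = \left(5 - 72\right) \frac{23885}{327} = \left(-67\right) \frac{23885}{327} = - \frac{1600295}{327}$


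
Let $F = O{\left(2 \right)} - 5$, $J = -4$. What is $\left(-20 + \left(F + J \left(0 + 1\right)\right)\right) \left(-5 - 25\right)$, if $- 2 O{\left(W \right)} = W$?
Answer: $900$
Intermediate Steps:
$O{\left(W \right)} = - \frac{W}{2}$
$F = -6$ ($F = \left(- \frac{1}{2}\right) 2 - 5 = -1 - 5 = -6$)
$\left(-20 + \left(F + J \left(0 + 1\right)\right)\right) \left(-5 - 25\right) = \left(-20 - \left(6 + 4 \left(0 + 1\right)\right)\right) \left(-5 - 25\right) = \left(-20 - 10\right) \left(-5 - 25\right) = \left(-20 - 10\right) \left(-30\right) = \left(-30\right) \left(-30\right) = 900$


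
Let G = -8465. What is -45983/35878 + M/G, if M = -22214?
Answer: 407747797/303707270 ≈ 1.3426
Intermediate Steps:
-45983/35878 + M/G = -45983/35878 - 22214/(-8465) = -45983*1/35878 - 22214*(-1/8465) = -45983/35878 + 22214/8465 = 407747797/303707270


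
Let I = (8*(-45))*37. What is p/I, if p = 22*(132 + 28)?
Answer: -88/333 ≈ -0.26426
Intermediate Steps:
p = 3520 (p = 22*160 = 3520)
I = -13320 (I = -360*37 = -13320)
p/I = 3520/(-13320) = 3520*(-1/13320) = -88/333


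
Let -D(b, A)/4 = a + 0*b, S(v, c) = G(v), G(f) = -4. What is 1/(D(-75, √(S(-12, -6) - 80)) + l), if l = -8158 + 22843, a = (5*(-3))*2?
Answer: 1/14805 ≈ 6.7545e-5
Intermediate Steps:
S(v, c) = -4
a = -30 (a = -15*2 = -30)
D(b, A) = 120 (D(b, A) = -4*(-30 + 0*b) = -4*(-30 + 0) = -4*(-30) = 120)
l = 14685
1/(D(-75, √(S(-12, -6) - 80)) + l) = 1/(120 + 14685) = 1/14805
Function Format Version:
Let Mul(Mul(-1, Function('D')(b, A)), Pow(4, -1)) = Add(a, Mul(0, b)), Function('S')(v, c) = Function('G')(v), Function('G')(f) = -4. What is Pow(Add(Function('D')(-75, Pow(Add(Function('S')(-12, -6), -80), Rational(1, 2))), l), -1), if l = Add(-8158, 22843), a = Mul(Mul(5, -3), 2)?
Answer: Rational(1, 14805) ≈ 6.7545e-5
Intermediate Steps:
Function('S')(v, c) = -4
a = -30 (a = Mul(-15, 2) = -30)
Function('D')(b, A) = 120 (Function('D')(b, A) = Mul(-4, Add(-30, Mul(0, b))) = Mul(-4, Add(-30, 0)) = Mul(-4, -30) = 120)
l = 14685
Pow(Add(Function('D')(-75, Pow(Add(Function('S')(-12, -6), -80), Rational(1, 2))), l), -1) = Pow(Add(120, 14685), -1) = Pow(14805, -1) = Rational(1, 14805)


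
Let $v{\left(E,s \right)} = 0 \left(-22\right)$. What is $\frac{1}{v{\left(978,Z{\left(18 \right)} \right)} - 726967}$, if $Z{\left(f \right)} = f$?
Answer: $- \frac{1}{726967} \approx -1.3756 \cdot 10^{-6}$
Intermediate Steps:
$v{\left(E,s \right)} = 0$
$\frac{1}{v{\left(978,Z{\left(18 \right)} \right)} - 726967} = \frac{1}{0 - 726967} = \frac{1}{-726967} = - \frac{1}{726967}$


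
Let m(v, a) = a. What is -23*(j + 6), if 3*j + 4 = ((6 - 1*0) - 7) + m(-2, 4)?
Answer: -391/3 ≈ -130.33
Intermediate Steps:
j = -1/3 (j = -4/3 + (((6 - 1*0) - 7) + 4)/3 = -4/3 + (((6 + 0) - 7) + 4)/3 = -4/3 + ((6 - 7) + 4)/3 = -4/3 + (-1 + 4)/3 = -4/3 + (1/3)*3 = -4/3 + 1 = -1/3 ≈ -0.33333)
-23*(j + 6) = -23*(-1/3 + 6) = -23*17/3 = -391/3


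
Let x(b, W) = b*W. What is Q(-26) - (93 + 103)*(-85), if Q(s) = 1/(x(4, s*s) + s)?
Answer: 44615481/2678 ≈ 16660.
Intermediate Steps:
x(b, W) = W*b
Q(s) = 1/(s + 4*s**2) (Q(s) = 1/((s*s)*4 + s) = 1/(s**2*4 + s) = 1/(4*s**2 + s) = 1/(s + 4*s**2))
Q(-26) - (93 + 103)*(-85) = 1/((-26)*(1 + 4*(-26))) - (93 + 103)*(-85) = -1/(26*(1 - 104)) - 196*(-85) = -1/26/(-103) - 1*(-16660) = -1/26*(-1/103) + 16660 = 1/2678 + 16660 = 44615481/2678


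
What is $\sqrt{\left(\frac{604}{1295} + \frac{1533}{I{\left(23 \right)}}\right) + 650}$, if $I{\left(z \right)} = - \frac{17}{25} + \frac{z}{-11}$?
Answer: $\frac{\sqrt{10518537026130}}{328930} \approx 9.8599$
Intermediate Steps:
$I{\left(z \right)} = - \frac{17}{25} - \frac{z}{11}$ ($I{\left(z \right)} = \left(-17\right) \frac{1}{25} + z \left(- \frac{1}{11}\right) = - \frac{17}{25} - \frac{z}{11}$)
$\sqrt{\left(\frac{604}{1295} + \frac{1533}{I{\left(23 \right)}}\right) + 650} = \sqrt{\left(\frac{604}{1295} + \frac{1533}{- \frac{17}{25} - \frac{23}{11}}\right) + 650} = \sqrt{\left(604 \cdot \frac{1}{1295} + \frac{1533}{- \frac{17}{25} - \frac{23}{11}}\right) + 650} = \sqrt{\left(\frac{604}{1295} + \frac{1533}{- \frac{762}{275}}\right) + 650} = \sqrt{\left(\frac{604}{1295} + 1533 \left(- \frac{275}{762}\right)\right) + 650} = \sqrt{\left(\frac{604}{1295} - \frac{140525}{254}\right) + 650} = \sqrt{- \frac{181826459}{328930} + 650} = \sqrt{\frac{31978041}{328930}} = \frac{\sqrt{10518537026130}}{328930}$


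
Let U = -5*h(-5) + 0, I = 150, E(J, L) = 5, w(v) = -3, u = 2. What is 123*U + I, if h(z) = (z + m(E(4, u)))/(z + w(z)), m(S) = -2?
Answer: -3105/8 ≈ -388.13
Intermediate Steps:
h(z) = (-2 + z)/(-3 + z) (h(z) = (z - 2)/(z - 3) = (-2 + z)/(-3 + z))
U = -35/8 (U = -5*(-2 - 5)/(-3 - 5) + 0 = -5*(-7)/(-8) + 0 = -(-5)*(-7)/8 + 0 = -5*7/8 + 0 = -35/8 + 0 = -35/8 ≈ -4.3750)
123*U + I = 123*(-35/8) + 150 = -4305/8 + 150 = -3105/8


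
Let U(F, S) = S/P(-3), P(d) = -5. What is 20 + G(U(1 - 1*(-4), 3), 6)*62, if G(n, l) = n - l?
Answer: -1946/5 ≈ -389.20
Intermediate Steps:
U(F, S) = -S/5 (U(F, S) = S/(-5) = S*(-⅕) = -S/5)
20 + G(U(1 - 1*(-4), 3), 6)*62 = 20 + (-⅕*3 - 1*6)*62 = 20 + (-⅗ - 6)*62 = 20 - 33/5*62 = 20 - 2046/5 = -1946/5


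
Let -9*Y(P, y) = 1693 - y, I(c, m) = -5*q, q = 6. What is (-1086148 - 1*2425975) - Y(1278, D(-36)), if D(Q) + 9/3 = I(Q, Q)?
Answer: -31607381/9 ≈ -3.5119e+6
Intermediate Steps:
I(c, m) = -30 (I(c, m) = -5*6 = -30)
D(Q) = -33 (D(Q) = -3 - 30 = -33)
Y(P, y) = -1693/9 + y/9 (Y(P, y) = -(1693 - y)/9 = -1693/9 + y/9)
(-1086148 - 1*2425975) - Y(1278, D(-36)) = (-1086148 - 1*2425975) - (-1693/9 + (1/9)*(-33)) = (-1086148 - 2425975) - (-1693/9 - 11/3) = -3512123 - 1*(-1726/9) = -3512123 + 1726/9 = -31607381/9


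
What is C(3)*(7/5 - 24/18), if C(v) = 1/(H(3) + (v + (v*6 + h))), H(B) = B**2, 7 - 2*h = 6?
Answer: 2/915 ≈ 0.0021858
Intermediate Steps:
h = 1/2 (h = 7/2 - 1/2*6 = 7/2 - 3 = 1/2 ≈ 0.50000)
C(v) = 1/(19/2 + 7*v) (C(v) = 1/(3**2 + (v + (v*6 + 1/2))) = 1/(9 + (v + (6*v + 1/2))) = 1/(9 + (v + (1/2 + 6*v))) = 1/(9 + (1/2 + 7*v)) = 1/(19/2 + 7*v))
C(3)*(7/5 - 24/18) = (2/(19 + 14*3))*(7/5 - 24/18) = (2/(19 + 42))*(7*(1/5) - 24*1/18) = (2/61)*(7/5 - 4/3) = (2*(1/61))*(1/15) = (2/61)*(1/15) = 2/915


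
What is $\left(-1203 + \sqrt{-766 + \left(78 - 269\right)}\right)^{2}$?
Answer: $\left(1203 - i \sqrt{957}\right)^{2} \approx 1.4463 \cdot 10^{6} - 74431.0 i$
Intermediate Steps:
$\left(-1203 + \sqrt{-766 + \left(78 - 269\right)}\right)^{2} = \left(-1203 + \sqrt{-766 - 191}\right)^{2} = \left(-1203 + \sqrt{-957}\right)^{2} = \left(-1203 + i \sqrt{957}\right)^{2}$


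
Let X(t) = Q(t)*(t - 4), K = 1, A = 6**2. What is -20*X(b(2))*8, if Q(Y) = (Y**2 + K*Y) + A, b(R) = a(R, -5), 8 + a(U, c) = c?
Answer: 522240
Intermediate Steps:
A = 36
a(U, c) = -8 + c
b(R) = -13 (b(R) = -8 - 5 = -13)
Q(Y) = 36 + Y + Y**2 (Q(Y) = (Y**2 + 1*Y) + 36 = (Y**2 + Y) + 36 = (Y + Y**2) + 36 = 36 + Y + Y**2)
X(t) = (-4 + t)*(36 + t + t**2) (X(t) = (36 + t + t**2)*(t - 4) = (36 + t + t**2)*(-4 + t) = (-4 + t)*(36 + t + t**2))
-20*X(b(2))*8 = -20*(-4 - 13)*(36 - 13 + (-13)**2)*8 = -(-340)*(36 - 13 + 169)*8 = -(-340)*192*8 = -20*(-3264)*8 = 65280*8 = 522240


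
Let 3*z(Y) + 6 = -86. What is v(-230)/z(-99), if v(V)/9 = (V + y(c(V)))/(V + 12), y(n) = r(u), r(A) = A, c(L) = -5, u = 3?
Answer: -6129/20056 ≈ -0.30559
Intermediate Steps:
z(Y) = -92/3 (z(Y) = -2 + (⅓)*(-86) = -2 - 86/3 = -92/3)
y(n) = 3
v(V) = 9*(3 + V)/(12 + V) (v(V) = 9*((V + 3)/(V + 12)) = 9*((3 + V)/(12 + V)) = 9*(3 + V)/(12 + V))
v(-230)/z(-99) = (9*(3 - 230)/(12 - 230))/(-92/3) = (9*(-227)/(-218))*(-3/92) = (9*(-1/218)*(-227))*(-3/92) = (2043/218)*(-3/92) = -6129/20056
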